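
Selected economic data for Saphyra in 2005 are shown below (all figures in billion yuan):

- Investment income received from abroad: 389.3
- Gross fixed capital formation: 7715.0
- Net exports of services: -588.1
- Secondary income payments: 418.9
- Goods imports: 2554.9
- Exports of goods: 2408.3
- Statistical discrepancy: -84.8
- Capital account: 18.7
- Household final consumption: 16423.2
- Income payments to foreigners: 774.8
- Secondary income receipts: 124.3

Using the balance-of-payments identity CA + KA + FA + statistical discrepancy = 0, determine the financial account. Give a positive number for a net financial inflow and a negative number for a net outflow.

1480.9

Goods balance = 2408.3 - 2554.9 = -146.6
Services balance = -588.1
Trade balance (goods + services) = -146.6 + (-588.1) = -734.7
Net primary income = 389.3 - 774.8 = -385.5
Net secondary income = 124.3 - 418.9 = -294.6
Current account = -734.7 + (-385.5) + (-294.6) = -1414.8
Financial account = -(-1414.8 + 18.7 + (-84.8)) = 1480.9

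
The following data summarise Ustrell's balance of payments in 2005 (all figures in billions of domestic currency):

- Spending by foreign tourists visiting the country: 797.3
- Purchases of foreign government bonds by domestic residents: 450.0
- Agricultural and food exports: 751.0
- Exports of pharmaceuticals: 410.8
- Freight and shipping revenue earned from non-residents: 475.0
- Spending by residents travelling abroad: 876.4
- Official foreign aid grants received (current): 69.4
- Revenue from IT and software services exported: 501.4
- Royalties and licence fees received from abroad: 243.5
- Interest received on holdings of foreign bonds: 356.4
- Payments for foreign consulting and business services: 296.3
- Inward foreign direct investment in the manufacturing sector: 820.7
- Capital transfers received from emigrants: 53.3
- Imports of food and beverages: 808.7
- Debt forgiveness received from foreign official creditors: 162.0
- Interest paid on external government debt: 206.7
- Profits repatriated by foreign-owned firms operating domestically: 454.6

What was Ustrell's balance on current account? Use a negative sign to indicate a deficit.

962.1

Goods: 751.0 - 808.7 + 410.8 = 353.1
Services: -296.3 + 475.0 + 501.4 + 797.3 - 876.4 + 243.5 = 844.5
Primary income: -206.7 - 454.6 + 356.4 = -304.9
Secondary income: 69.4
Current account = 353.1 + 844.5 + (-304.9) + 69.4 = 962.1
(Excluded from the current account — financial account: purchases of foreign government bonds by domestic residents 450.0, inward foreign direct investment in the manufacturing sector 820.7; capital account: capital transfers received from emigrants 53.3, debt forgiveness received from foreign official creditors 162.0.)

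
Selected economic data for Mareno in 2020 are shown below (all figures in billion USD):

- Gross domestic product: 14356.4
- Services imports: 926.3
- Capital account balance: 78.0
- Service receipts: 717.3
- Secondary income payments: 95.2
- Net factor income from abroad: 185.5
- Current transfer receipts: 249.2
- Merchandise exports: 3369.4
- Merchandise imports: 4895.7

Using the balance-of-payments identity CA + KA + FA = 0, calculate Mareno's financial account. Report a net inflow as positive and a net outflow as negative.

1317.8

Goods balance = 3369.4 - 4895.7 = -1526.3
Services balance = 717.3 - 926.3 = -209.0
Trade balance (goods + services) = -1526.3 + (-209.0) = -1735.3
Net primary income = 185.5
Net secondary income = 249.2 - 95.2 = 154.0
Current account = -1735.3 + 185.5 + 154.0 = -1395.8
Financial account = -(-1395.8 + 78.0) = 1317.8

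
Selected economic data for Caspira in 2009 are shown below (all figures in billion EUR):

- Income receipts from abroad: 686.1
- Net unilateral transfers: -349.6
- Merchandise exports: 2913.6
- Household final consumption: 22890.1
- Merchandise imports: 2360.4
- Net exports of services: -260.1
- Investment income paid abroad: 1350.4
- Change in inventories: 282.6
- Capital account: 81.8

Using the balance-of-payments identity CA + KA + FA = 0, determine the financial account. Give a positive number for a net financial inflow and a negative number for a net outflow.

639.0

Goods balance = 2913.6 - 2360.4 = 553.2
Services balance = -260.1
Trade balance (goods + services) = 553.2 + (-260.1) = 293.1
Net primary income = 686.1 - 1350.4 = -664.3
Net secondary income = -349.6
Current account = 293.1 + (-664.3) + (-349.6) = -720.8
Financial account = -(-720.8 + 81.8) = 639.0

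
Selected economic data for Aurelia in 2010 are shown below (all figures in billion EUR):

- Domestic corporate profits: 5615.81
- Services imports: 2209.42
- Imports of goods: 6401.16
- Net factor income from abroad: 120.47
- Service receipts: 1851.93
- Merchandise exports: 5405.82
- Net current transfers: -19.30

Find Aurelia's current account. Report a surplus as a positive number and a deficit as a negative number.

Goods balance = 5405.82 - 6401.16 = -995.34
Services balance = 1851.93 - 2209.42 = -357.49
Trade balance (goods + services) = -995.34 + (-357.49) = -1352.83
Net primary income = 120.47
Net secondary income = -19.30
Current account = -1352.83 + 120.47 + (-19.30) = -1251.66

-1251.66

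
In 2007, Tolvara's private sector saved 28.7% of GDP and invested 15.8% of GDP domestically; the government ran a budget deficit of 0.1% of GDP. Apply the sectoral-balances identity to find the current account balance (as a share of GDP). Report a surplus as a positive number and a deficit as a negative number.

12.8

By the sectoral-balances identity, CA = (S_private - I) + (T - G).
Private balance = 28.7 - 15.8 = 12.9
Government balance (T - G) = -0.1
CA = 12.9 + (-0.1) = 12.8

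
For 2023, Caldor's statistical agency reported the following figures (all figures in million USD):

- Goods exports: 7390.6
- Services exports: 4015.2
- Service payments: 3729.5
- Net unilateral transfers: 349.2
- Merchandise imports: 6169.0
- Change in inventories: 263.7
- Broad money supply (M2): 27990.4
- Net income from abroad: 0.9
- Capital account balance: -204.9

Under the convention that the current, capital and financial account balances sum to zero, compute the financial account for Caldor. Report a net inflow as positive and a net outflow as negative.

-1652.5

Goods balance = 7390.6 - 6169.0 = 1221.6
Services balance = 4015.2 - 3729.5 = 285.7
Trade balance (goods + services) = 1221.6 + 285.7 = 1507.3
Net primary income = 0.9
Net secondary income = 349.2
Current account = 1507.3 + 0.9 + 349.2 = 1857.4
Financial account = -(1857.4 + (-204.9)) = -1652.5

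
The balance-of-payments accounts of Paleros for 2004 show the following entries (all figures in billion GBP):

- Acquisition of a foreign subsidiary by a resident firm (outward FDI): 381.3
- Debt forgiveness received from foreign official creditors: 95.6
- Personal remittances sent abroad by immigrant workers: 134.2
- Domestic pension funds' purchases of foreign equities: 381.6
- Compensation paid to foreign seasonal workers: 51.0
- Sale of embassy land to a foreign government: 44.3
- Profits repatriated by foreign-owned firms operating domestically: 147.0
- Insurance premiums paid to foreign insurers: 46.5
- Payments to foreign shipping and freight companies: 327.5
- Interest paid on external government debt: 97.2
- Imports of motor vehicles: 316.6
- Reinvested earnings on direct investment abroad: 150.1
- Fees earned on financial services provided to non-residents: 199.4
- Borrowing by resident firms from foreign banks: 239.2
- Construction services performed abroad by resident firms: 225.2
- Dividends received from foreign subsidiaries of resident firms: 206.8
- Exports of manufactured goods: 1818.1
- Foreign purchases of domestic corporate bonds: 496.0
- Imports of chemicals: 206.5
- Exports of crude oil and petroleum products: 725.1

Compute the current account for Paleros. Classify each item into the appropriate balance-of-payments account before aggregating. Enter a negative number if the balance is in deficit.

Goods: 725.1 + 1818.1 - 316.6 - 206.5 = 2020.1
Services: -46.5 - 327.5 + 199.4 + 225.2 = 50.6
Primary income: -51.0 + 206.8 - 97.2 + 150.1 - 147.0 = 61.7
Secondary income: -134.2
Current account = 2020.1 + 50.6 + 61.7 + (-134.2) = 1998.2
(Excluded from the current account — financial account: acquisition of a foreign subsidiary by a resident firm (outward FDI) 381.3, domestic pension funds' purchases of foreign equities 381.6, borrowing by resident firms from foreign banks 239.2, foreign purchases of domestic corporate bonds 496.0; capital account: debt forgiveness received from foreign official creditors 95.6, sale of embassy land to a foreign government 44.3.)

1998.2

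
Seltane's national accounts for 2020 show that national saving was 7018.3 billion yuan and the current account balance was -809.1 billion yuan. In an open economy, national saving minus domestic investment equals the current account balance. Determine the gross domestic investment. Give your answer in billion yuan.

7827.4

S - I = CA (net lending to the rest of the world).
I = S - CA = 7018.3 - (-809.1) = 7827.4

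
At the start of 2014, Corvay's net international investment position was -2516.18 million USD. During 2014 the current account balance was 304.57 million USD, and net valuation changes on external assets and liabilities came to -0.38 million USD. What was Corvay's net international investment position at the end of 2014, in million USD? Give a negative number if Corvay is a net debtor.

Change in NIIP = current account + net valuation change = 304.57 + (-0.38) = 304.19
End-of-year NIIP = -2516.18 + 304.19 = -2211.99

-2211.99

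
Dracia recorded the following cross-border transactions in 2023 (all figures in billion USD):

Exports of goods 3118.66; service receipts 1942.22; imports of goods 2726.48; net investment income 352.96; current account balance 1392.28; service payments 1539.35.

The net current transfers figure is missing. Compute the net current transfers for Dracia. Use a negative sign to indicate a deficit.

244.27

Current account = goods balance + services balance + net primary income + net secondary income
Sum of the known components = 1148.01
Net current transfers = CA - (known components) = 1392.28 - 1148.01 = 244.27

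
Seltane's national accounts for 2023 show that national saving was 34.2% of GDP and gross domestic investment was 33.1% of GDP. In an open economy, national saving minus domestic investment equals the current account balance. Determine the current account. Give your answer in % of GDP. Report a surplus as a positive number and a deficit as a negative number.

S - I = CA (net lending to the rest of the world).
CA = S - I = 34.2 - 33.1 = 1.1

1.1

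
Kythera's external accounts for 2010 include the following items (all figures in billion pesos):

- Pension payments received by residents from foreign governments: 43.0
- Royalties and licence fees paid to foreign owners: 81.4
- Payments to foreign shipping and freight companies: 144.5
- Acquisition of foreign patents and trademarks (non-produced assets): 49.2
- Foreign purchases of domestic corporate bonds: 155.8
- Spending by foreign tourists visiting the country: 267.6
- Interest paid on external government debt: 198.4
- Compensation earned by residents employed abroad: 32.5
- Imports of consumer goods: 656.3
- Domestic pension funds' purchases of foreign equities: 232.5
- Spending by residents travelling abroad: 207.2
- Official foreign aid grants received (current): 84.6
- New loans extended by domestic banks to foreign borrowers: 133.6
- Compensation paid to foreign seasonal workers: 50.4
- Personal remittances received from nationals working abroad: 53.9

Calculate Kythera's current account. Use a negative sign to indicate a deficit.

Goods: -656.3
Services: -144.5 - 81.4 + 267.6 - 207.2 = -165.5
Primary income: 32.5 - 198.4 - 50.4 = -216.3
Secondary income: 53.9 + 43.0 + 84.6 = 181.5
Current account = (-656.3) + (-165.5) + (-216.3) + 181.5 = -856.6
(Excluded from the current account — capital account: acquisition of foreign patents and trademarks (non-produced assets) 49.2; financial account: foreign purchases of domestic corporate bonds 155.8, domestic pension funds' purchases of foreign equities 232.5, new loans extended by domestic banks to foreign borrowers 133.6.)

-856.6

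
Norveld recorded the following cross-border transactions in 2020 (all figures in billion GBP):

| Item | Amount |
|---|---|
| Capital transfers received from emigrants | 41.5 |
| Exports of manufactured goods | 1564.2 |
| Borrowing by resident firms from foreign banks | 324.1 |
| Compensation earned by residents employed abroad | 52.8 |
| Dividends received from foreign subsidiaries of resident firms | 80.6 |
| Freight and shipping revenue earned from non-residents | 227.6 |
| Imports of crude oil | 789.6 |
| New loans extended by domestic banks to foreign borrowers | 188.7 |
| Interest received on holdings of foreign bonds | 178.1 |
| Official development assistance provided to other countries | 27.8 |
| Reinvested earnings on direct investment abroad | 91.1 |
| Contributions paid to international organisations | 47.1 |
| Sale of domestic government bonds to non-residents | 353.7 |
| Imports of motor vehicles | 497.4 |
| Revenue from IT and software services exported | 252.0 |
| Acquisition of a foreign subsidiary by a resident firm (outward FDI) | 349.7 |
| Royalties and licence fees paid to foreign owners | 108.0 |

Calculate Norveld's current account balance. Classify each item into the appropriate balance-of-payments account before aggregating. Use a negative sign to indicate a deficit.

976.5

Goods: 1564.2 - 789.6 - 497.4 = 277.2
Services: 252.0 - 108.0 + 227.6 = 371.6
Primary income: 91.1 + 178.1 + 80.6 + 52.8 = 402.6
Secondary income: -47.1 - 27.8 = -74.9
Current account = 277.2 + 371.6 + 402.6 + (-74.9) = 976.5
(Excluded from the current account — capital account: capital transfers received from emigrants 41.5; financial account: borrowing by resident firms from foreign banks 324.1, new loans extended by domestic banks to foreign borrowers 188.7, sale of domestic government bonds to non-residents 353.7, acquisition of a foreign subsidiary by a resident firm (outward FDI) 349.7.)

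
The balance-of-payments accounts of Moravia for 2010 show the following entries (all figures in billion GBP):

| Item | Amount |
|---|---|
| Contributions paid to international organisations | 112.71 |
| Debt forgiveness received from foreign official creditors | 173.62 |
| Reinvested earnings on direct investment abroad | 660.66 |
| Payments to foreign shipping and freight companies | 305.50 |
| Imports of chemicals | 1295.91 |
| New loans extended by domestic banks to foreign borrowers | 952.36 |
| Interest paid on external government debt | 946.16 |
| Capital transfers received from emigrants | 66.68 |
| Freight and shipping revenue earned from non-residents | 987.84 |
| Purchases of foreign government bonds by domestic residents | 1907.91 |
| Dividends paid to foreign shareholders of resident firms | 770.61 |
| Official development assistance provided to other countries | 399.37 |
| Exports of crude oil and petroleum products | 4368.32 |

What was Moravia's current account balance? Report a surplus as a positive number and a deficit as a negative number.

Goods: 4368.32 - 1295.91 = 3072.41
Services: 987.84 - 305.50 = 682.34
Primary income: -770.61 + 660.66 - 946.16 = -1056.11
Secondary income: -112.71 - 399.37 = -512.08
Current account = 3072.41 + 682.34 + (-1056.11) + (-512.08) = 2186.56
(Excluded from the current account — capital account: debt forgiveness received from foreign official creditors 173.62, capital transfers received from emigrants 66.68; financial account: new loans extended by domestic banks to foreign borrowers 952.36, purchases of foreign government bonds by domestic residents 1907.91.)

2186.56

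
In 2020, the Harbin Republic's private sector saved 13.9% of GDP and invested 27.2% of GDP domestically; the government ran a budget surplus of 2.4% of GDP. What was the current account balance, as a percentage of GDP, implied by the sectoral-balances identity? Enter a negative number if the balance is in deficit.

By the sectoral-balances identity, CA = (S_private - I) + (T - G).
Private balance = 13.9 - 27.2 = -13.3
Government balance (T - G) = 2.4
CA = -13.3 + 2.4 = -10.9

-10.9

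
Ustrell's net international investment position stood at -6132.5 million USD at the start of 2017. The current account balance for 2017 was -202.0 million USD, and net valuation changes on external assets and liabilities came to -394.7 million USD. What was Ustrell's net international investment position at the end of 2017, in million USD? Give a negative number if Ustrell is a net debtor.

-6729.2

Change in NIIP = current account + net valuation change = -202.0 + (-394.7) = -596.7
End-of-year NIIP = -6132.5 + (-596.7) = -6729.2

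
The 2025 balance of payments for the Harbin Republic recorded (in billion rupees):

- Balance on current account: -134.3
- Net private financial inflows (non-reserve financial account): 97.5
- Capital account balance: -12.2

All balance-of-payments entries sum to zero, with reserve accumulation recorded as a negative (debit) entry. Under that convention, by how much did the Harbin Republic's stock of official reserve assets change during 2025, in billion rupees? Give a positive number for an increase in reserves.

Official reserve transactions balance = -((-134.3) + (-12.2) + 97.5) = 49.0
An accumulation of reserves is recorded as a debit (negative entry), so the change in the stock of reserves is the negative of that balance.
Change in official reserves = -(49.0) = -49.0

-49.0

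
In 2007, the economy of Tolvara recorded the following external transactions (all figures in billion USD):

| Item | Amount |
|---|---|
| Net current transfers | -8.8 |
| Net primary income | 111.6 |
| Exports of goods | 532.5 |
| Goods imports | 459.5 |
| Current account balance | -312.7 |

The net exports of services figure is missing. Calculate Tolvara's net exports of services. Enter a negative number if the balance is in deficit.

-488.5

Current account = goods balance + services balance + net primary income + net secondary income
Sum of the known components = 175.8
Net exports of services = CA - (known components) = -312.7 - 175.8 = -488.5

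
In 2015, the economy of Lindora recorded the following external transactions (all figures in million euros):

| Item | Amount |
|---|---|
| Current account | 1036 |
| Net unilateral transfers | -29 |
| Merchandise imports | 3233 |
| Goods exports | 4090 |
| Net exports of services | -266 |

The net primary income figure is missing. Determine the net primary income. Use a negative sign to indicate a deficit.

474

Current account = goods balance + services balance + net primary income + net secondary income
Sum of the known components = 562
Net primary income = CA - (known components) = 1036 - 562 = 474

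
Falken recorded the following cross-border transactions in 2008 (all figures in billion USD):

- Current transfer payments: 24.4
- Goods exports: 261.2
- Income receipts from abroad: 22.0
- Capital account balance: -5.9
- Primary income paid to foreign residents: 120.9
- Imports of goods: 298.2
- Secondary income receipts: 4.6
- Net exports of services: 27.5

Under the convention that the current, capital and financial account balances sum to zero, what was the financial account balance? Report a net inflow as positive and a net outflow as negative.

Goods balance = 261.2 - 298.2 = -37.0
Services balance = 27.5
Trade balance (goods + services) = -37.0 + 27.5 = -9.5
Net primary income = 22.0 - 120.9 = -98.9
Net secondary income = 4.6 - 24.4 = -19.8
Current account = -9.5 + (-98.9) + (-19.8) = -128.2
Financial account = -(-128.2 + (-5.9)) = 134.1

134.1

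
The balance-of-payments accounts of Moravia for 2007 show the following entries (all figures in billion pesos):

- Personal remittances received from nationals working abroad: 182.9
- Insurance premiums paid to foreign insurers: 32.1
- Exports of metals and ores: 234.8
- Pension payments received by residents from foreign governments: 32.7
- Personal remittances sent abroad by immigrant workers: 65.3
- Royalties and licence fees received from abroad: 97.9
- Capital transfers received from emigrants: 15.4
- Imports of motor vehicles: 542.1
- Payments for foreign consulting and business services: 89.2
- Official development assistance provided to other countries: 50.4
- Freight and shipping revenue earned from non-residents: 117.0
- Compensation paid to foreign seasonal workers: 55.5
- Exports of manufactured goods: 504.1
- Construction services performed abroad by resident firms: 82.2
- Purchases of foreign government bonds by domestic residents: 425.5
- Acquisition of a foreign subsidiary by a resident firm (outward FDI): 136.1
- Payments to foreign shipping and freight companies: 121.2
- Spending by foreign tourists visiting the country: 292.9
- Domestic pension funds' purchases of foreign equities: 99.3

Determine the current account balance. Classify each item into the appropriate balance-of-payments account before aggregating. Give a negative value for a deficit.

588.7

Goods: -542.1 + 234.8 + 504.1 = 196.8
Services: -121.2 + 117.0 + 292.9 + 82.2 + 97.9 - 89.2 - 32.1 = 347.5
Primary income: -55.5
Secondary income: -50.4 - 65.3 + 32.7 + 182.9 = 99.9
Current account = 196.8 + 347.5 + (-55.5) + 99.9 = 588.7
(Excluded from the current account — capital account: capital transfers received from emigrants 15.4; financial account: purchases of foreign government bonds by domestic residents 425.5, acquisition of a foreign subsidiary by a resident firm (outward FDI) 136.1, domestic pension funds' purchases of foreign equities 99.3.)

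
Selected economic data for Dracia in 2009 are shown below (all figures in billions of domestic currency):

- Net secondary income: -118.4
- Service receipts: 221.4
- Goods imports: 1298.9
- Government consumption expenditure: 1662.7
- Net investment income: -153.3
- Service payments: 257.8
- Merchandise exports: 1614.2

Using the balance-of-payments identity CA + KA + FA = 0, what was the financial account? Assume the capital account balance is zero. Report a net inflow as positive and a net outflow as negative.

Goods balance = 1614.2 - 1298.9 = 315.3
Services balance = 221.4 - 257.8 = -36.4
Trade balance (goods + services) = 315.3 + (-36.4) = 278.9
Net primary income = -153.3
Net secondary income = -118.4
Current account = 278.9 + (-153.3) + (-118.4) = 7.2
Financial account = -(7.2) = -7.2

-7.2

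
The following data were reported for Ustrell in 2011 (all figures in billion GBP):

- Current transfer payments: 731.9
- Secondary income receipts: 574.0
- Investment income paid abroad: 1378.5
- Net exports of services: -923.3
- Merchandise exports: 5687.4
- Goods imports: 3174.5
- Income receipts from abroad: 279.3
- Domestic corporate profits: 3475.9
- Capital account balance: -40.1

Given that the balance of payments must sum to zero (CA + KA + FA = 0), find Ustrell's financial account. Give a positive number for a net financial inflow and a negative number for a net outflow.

Goods balance = 5687.4 - 3174.5 = 2512.9
Services balance = -923.3
Trade balance (goods + services) = 2512.9 + (-923.3) = 1589.6
Net primary income = 279.3 - 1378.5 = -1099.2
Net secondary income = 574.0 - 731.9 = -157.9
Current account = 1589.6 + (-1099.2) + (-157.9) = 332.5
Financial account = -(332.5 + (-40.1)) = -292.4

-292.4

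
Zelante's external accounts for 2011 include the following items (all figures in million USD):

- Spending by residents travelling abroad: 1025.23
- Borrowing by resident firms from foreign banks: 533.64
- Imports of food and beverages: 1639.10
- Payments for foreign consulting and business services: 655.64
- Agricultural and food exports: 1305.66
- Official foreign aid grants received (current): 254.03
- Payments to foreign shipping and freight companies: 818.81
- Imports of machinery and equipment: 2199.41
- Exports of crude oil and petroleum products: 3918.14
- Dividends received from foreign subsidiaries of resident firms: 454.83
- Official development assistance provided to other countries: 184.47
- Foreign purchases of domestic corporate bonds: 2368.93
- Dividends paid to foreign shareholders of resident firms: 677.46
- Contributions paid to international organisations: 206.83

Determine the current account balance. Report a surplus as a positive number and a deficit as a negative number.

Goods: -2199.41 - 1639.10 + 1305.66 + 3918.14 = 1385.29
Services: -655.64 - 818.81 - 1025.23 = -2499.68
Primary income: 454.83 - 677.46 = -222.63
Secondary income: 254.03 - 184.47 - 206.83 = -137.27
Current account = 1385.29 + (-2499.68) + (-222.63) + (-137.27) = -1474.29
(Excluded from the current account — financial account: borrowing by resident firms from foreign banks 533.64, foreign purchases of domestic corporate bonds 2368.93.)

-1474.29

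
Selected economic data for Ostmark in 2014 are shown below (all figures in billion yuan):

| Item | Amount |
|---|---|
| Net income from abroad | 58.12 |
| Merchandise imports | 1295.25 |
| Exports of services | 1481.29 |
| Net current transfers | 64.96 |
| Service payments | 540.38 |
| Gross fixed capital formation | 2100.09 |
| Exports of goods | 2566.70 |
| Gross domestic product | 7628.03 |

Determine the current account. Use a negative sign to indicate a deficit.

Goods balance = 2566.70 - 1295.25 = 1271.45
Services balance = 1481.29 - 540.38 = 940.91
Trade balance (goods + services) = 1271.45 + 940.91 = 2212.36
Net primary income = 58.12
Net secondary income = 64.96
Current account = 2212.36 + 58.12 + 64.96 = 2335.44

2335.44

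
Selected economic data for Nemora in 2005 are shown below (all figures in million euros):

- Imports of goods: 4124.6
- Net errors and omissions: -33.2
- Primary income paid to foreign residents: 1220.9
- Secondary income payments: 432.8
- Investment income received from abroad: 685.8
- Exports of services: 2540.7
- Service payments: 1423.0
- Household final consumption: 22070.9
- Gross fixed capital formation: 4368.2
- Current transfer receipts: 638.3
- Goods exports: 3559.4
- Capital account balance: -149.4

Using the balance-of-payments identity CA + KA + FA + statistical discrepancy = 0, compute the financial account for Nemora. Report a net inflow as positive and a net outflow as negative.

-40.3

Goods balance = 3559.4 - 4124.6 = -565.2
Services balance = 2540.7 - 1423.0 = 1117.7
Trade balance (goods + services) = -565.2 + 1117.7 = 552.5
Net primary income = 685.8 - 1220.9 = -535.1
Net secondary income = 638.3 - 432.8 = 205.5
Current account = 552.5 + (-535.1) + 205.5 = 222.9
Financial account = -(222.9 + (-149.4) + (-33.2)) = -40.3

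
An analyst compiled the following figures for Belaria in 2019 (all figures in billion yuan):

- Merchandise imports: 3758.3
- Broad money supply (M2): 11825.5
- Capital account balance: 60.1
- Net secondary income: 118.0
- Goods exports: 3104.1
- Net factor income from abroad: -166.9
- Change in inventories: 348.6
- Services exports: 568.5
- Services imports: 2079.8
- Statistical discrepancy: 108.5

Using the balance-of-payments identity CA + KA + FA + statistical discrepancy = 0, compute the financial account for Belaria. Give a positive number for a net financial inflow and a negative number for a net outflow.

Goods balance = 3104.1 - 3758.3 = -654.2
Services balance = 568.5 - 2079.8 = -1511.3
Trade balance (goods + services) = -654.2 + (-1511.3) = -2165.5
Net primary income = -166.9
Net secondary income = 118.0
Current account = -2165.5 + (-166.9) + 118.0 = -2214.4
Financial account = -(-2214.4 + 60.1 + 108.5) = 2045.8

2045.8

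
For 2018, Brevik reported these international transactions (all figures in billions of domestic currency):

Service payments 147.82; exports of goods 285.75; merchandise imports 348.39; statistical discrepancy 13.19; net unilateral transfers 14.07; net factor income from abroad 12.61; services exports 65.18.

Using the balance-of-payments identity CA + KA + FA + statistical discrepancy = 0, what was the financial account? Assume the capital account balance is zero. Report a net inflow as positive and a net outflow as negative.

105.41

Goods balance = 285.75 - 348.39 = -62.64
Services balance = 65.18 - 147.82 = -82.64
Trade balance (goods + services) = -62.64 + (-82.64) = -145.28
Net primary income = 12.61
Net secondary income = 14.07
Current account = -145.28 + 12.61 + 14.07 = -118.60
Financial account = -(-118.60 + 13.19) = 105.41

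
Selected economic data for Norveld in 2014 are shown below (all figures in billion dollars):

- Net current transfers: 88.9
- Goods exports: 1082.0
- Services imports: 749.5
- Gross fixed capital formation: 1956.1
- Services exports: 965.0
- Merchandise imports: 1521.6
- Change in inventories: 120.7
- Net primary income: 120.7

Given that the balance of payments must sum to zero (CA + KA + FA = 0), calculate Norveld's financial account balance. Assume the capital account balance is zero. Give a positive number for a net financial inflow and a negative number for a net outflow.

Goods balance = 1082.0 - 1521.6 = -439.6
Services balance = 965.0 - 749.5 = 215.5
Trade balance (goods + services) = -439.6 + 215.5 = -224.1
Net primary income = 120.7
Net secondary income = 88.9
Current account = -224.1 + 120.7 + 88.9 = -14.5
Financial account = -(-14.5) = 14.5

14.5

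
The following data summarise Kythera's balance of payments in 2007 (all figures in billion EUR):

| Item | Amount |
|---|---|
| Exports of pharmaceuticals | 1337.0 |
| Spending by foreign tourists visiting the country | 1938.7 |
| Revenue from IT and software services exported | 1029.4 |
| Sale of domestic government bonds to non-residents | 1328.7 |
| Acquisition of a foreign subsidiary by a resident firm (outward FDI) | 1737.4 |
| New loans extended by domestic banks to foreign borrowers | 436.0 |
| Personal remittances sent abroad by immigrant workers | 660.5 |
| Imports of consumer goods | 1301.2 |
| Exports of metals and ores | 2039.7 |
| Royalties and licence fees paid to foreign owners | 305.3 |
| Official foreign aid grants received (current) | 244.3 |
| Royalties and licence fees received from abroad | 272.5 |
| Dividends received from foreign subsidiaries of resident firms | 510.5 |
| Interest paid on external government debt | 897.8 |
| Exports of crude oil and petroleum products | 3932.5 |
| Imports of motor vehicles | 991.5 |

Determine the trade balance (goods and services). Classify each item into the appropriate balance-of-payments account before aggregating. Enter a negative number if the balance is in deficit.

7951.8

Goods: -991.5 + 1337.0 + 3932.5 + 2039.7 - 1301.2 = 5016.5
Services: -305.3 + 272.5 + 1938.7 + 1029.4 = 2935.3
Trade balance = 5016.5 + 2935.3 = 7951.8
(Excluded from the trade balance — financial account: sale of domestic government bonds to non-residents 1328.7, acquisition of a foreign subsidiary by a resident firm (outward FDI) 1737.4, new loans extended by domestic banks to foreign borrowers 436.0; secondary income: personal remittances sent abroad by immigrant workers 660.5, official foreign aid grants received (current) 244.3; primary income: dividends received from foreign subsidiaries of resident firms 510.5, interest paid on external government debt 897.8.)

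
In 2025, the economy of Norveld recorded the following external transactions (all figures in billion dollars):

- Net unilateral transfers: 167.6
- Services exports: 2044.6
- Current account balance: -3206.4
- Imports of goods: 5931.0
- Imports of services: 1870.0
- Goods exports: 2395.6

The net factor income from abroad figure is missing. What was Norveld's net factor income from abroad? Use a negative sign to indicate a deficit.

Current account = goods balance + services balance + net primary income + net secondary income
Sum of the known components = -3193.2
Net factor income from abroad = CA - (known components) = -3206.4 - (-3193.2) = -13.2

-13.2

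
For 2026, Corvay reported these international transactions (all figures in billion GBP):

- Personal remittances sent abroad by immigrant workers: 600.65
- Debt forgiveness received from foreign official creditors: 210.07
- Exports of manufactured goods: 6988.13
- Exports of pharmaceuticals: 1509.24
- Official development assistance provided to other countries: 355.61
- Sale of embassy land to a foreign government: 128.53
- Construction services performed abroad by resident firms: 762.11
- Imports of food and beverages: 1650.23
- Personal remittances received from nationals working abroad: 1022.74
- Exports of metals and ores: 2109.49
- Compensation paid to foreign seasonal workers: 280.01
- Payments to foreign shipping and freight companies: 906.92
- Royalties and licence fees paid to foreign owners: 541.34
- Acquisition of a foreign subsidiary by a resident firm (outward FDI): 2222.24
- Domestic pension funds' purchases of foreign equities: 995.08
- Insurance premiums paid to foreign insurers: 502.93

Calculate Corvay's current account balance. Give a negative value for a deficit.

Goods: 6988.13 - 1650.23 + 2109.49 + 1509.24 = 8956.63
Services: -906.92 - 502.93 + 762.11 - 541.34 = -1189.08
Primary income: -280.01
Secondary income: -600.65 + 1022.74 - 355.61 = 66.48
Current account = 8956.63 + (-1189.08) + (-280.01) + 66.48 = 7554.02
(Excluded from the current account — capital account: debt forgiveness received from foreign official creditors 210.07, sale of embassy land to a foreign government 128.53; financial account: acquisition of a foreign subsidiary by a resident firm (outward FDI) 2222.24, domestic pension funds' purchases of foreign equities 995.08.)

7554.02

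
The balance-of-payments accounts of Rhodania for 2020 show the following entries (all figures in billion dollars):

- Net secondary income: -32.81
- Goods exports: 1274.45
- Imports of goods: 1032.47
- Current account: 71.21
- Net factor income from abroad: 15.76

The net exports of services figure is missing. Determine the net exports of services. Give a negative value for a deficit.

-153.72

Current account = goods balance + services balance + net primary income + net secondary income
Sum of the known components = 224.93
Net exports of services = CA - (known components) = 71.21 - 224.93 = -153.72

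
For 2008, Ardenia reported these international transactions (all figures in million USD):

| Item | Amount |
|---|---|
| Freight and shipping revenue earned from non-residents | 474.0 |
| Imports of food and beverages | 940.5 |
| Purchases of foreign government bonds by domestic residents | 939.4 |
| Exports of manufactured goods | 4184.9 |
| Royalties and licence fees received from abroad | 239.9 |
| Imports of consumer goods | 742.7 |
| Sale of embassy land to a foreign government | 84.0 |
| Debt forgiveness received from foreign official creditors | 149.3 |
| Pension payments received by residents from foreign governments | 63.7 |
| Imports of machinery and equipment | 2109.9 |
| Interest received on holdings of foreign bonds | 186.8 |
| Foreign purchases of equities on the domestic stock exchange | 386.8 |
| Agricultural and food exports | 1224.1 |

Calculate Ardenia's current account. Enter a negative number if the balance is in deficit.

2580.3

Goods: -742.7 - 2109.9 + 1224.1 + 4184.9 - 940.5 = 1615.9
Services: 239.9 + 474.0 = 713.9
Primary income: 186.8
Secondary income: 63.7
Current account = 1615.9 + 713.9 + 186.8 + 63.7 = 2580.3
(Excluded from the current account — financial account: purchases of foreign government bonds by domestic residents 939.4, foreign purchases of equities on the domestic stock exchange 386.8; capital account: sale of embassy land to a foreign government 84.0, debt forgiveness received from foreign official creditors 149.3.)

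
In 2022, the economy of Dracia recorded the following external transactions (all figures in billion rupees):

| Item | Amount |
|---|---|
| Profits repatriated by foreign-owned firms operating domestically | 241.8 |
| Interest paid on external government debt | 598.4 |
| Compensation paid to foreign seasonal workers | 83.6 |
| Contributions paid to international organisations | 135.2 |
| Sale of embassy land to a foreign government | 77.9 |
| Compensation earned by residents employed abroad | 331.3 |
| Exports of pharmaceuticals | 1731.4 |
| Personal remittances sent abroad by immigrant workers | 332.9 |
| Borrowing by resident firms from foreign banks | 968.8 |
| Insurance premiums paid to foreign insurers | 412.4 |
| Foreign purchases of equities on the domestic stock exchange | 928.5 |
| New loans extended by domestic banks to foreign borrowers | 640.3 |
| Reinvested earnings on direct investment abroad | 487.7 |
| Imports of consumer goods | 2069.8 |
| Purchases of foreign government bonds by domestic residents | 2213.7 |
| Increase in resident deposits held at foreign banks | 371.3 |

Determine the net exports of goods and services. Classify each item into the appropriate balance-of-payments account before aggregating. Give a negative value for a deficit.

-750.8

Goods: -2069.8 + 1731.4 = -338.4
Services: -412.4
Trade balance = -338.4 + (-412.4) = -750.8
(Excluded from the trade balance — primary income: profits repatriated by foreign-owned firms operating domestically 241.8, interest paid on external government debt 598.4, compensation paid to foreign seasonal workers 83.6, compensation earned by residents employed abroad 331.3, reinvested earnings on direct investment abroad 487.7; secondary income: contributions paid to international organisations 135.2, personal remittances sent abroad by immigrant workers 332.9; capital account: sale of embassy land to a foreign government 77.9; financial account: borrowing by resident firms from foreign banks 968.8, foreign purchases of equities on the domestic stock exchange 928.5, new loans extended by domestic banks to foreign borrowers 640.3, purchases of foreign government bonds by domestic residents 2213.7, increase in resident deposits held at foreign banks 371.3.)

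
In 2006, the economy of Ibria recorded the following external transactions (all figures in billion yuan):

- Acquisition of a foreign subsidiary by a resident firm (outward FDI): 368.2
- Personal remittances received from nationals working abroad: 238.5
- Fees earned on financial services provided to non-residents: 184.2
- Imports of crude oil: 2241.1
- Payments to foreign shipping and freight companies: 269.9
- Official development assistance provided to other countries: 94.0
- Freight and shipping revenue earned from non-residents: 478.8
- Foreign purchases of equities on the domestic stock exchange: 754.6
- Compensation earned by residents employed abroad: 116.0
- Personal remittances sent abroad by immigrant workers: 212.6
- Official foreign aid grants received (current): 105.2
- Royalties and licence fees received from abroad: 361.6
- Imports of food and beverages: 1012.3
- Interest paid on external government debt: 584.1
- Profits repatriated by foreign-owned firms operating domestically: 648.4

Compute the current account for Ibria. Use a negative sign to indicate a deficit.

Goods: -2241.1 - 1012.3 = -3253.4
Services: 361.6 - 269.9 + 184.2 + 478.8 = 754.7
Primary income: -584.1 - 648.4 + 116.0 = -1116.5
Secondary income: -212.6 + 238.5 + 105.2 - 94.0 = 37.1
Current account = (-3253.4) + 754.7 + (-1116.5) + 37.1 = -3578.1
(Excluded from the current account — financial account: acquisition of a foreign subsidiary by a resident firm (outward FDI) 368.2, foreign purchases of equities on the domestic stock exchange 754.6.)

-3578.1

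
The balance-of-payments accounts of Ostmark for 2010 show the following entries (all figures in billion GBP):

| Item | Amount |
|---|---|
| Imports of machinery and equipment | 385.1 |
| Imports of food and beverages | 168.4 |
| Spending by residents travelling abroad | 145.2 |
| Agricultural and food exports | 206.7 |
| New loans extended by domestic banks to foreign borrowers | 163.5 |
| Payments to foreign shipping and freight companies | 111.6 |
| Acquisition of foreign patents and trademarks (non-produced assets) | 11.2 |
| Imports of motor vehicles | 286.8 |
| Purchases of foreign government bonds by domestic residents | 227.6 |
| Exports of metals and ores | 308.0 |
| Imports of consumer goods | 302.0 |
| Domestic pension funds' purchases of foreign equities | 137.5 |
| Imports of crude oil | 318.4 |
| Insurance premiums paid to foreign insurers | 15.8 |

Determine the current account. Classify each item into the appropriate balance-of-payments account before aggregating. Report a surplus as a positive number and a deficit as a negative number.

Goods: 206.7 - 286.8 - 318.4 - 302.0 - 168.4 - 385.1 + 308.0 = -946.0
Services: -145.2 - 111.6 - 15.8 = -272.6
Current account = (-946.0) + (-272.6) = -1218.6
(Excluded from the current account — financial account: new loans extended by domestic banks to foreign borrowers 163.5, purchases of foreign government bonds by domestic residents 227.6, domestic pension funds' purchases of foreign equities 137.5; capital account: acquisition of foreign patents and trademarks (non-produced assets) 11.2.)

-1218.6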